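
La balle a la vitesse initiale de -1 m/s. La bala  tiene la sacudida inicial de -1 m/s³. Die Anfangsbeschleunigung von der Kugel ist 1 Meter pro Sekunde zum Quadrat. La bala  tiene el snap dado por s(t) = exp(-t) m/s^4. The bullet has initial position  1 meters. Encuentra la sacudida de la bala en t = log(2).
Para resolver esto, necesitamos tomar 1 antiderivada de nuestra ecuación del snap s(t) = exp(-t). Integrando el snap y usando la condición inicial j(0) = -1, obtenemos j(t) = -exp(-t). Tenemos la sacudida j(t) = -exp(-t). Sustituyendo t = log(2): j(log(2)) = -1/2.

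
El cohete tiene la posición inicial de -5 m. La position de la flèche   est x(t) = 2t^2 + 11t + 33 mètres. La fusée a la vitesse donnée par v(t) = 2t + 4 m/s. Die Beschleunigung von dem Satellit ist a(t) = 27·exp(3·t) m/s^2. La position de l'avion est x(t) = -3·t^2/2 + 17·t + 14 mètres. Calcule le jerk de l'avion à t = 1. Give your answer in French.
Nous devons dériver notre équation de la position x(t) = -3·t^2/2 + 17·t + 14 3 fois. En prenant d/dt de x(t), nous trouvons v(t) = 17 - 3·t. La dérivée de la vitesse donne l'accélération: a(t) = -3. En dérivant l'accélération, nous obtenons le jerk: j(t) = 0. Nous avons le jerk j(t) = 0. En substituant t = 1: j(1) = 0.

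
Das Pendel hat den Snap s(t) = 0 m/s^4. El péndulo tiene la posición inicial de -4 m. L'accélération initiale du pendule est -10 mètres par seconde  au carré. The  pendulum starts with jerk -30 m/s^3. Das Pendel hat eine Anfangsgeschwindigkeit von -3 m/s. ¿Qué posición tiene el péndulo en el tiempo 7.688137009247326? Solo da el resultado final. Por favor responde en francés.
x(7.688137009247326) = -2594.73255959770.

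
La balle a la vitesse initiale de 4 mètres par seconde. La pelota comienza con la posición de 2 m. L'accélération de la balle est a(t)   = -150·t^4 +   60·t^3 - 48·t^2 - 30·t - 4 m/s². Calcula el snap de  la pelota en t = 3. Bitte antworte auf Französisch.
En partant de l'accélération a(t) = -150·t^4 + 60·t^3 - 48·t^2 - 30·t - 4, nous prenons 2 dérivées. En dérivant l'accélération, nous obtenons le jerk: j(t) = -600·t^3 + 180·t^2 - 96·t - 30. En dérivant le jerk, nous obtenons le snap: s(t) = -1800·t^2 + 360·t - 96. En utilisant s(t) = -1800·t^2 + 360·t - 96 et en substituant t = 3, nous trouvons s = -15216.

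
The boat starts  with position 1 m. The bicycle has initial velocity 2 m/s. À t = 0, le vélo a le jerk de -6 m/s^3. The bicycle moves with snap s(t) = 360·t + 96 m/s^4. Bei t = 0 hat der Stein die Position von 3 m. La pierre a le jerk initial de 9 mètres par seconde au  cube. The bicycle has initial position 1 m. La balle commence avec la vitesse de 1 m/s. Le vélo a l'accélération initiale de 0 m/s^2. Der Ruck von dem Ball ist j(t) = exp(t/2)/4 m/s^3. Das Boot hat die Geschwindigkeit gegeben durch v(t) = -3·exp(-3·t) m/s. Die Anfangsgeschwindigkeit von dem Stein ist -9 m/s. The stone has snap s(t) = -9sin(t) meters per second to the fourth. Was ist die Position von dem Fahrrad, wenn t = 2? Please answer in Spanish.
Para resolver esto, necesitamos tomar 4 integrales de nuestra ecuación del snap s(t) = 360·t + 96. Tomando ∫s(t)dt y aplicando j(0) = -6, encontramos j(t) = 180·t^2 + 96·t - 6. Tomando ∫j(t)dt y aplicando a(0) = 0, encontramos a(t) = 6·t·(10·t^2 + 8·t - 1). Tomando ∫a(t)dt y aplicando v(0) = 2, encontramos v(t) = 15·t^4 + 16·t^3 - 3·t^2 + 2. Integrando la velocidad y usando la condición inicial x(0) = 1, obtenemos x(t) = 3·t^5 + 4·t^4 - t^3 + 2·t + 1. Tenemos la posición x(t) = 3·t^5 + 4·t^4 - t^3 + 2·t + 1. Sustituyendo t = 2: x(2) = 157.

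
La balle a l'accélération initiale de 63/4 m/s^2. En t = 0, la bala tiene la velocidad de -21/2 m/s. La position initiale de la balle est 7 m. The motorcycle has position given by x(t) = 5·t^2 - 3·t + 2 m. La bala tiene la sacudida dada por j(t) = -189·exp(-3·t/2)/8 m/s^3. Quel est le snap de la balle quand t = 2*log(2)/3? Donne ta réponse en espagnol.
Partiendo de la sacudida j(t) = -189·exp(-3·t/2)/8, tomamos 1 derivada. La derivada de la sacudida da el snap: s(t) = 567·exp(-3·t/2)/16. Tenemos el snap s(t) = 567·exp(-3·t/2)/16. Sustituyendo t = 2*log(2)/3: s(2*log(2)/3) = 567/32.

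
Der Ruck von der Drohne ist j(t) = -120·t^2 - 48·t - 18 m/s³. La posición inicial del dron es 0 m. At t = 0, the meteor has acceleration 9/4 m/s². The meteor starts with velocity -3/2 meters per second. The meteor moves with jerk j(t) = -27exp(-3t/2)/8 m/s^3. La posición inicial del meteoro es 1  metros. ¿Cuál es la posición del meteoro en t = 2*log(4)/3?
Necesitamos integrar nuestra ecuación de la sacudida j(t) = -27·exp(-3·t/2)/8 3 veces. La antiderivada de la sacudida, con a(0) = 9/4, da la aceleración: a(t) = 9·exp(-3·t/2)/4. La integral de la aceleración, con v(0) = -3/2, da la velocidad: v(t) = -3·exp(-3·t/2)/2. La integral de la velocidad es la posición. Usando x(0) = 1, obtenemos x(t) = exp(-3·t/2). Tenemos la posición x(t) = exp(-3·t/2). Sustituyendo t = 2*log(4)/3: x(2*log(4)/3) = 1/4.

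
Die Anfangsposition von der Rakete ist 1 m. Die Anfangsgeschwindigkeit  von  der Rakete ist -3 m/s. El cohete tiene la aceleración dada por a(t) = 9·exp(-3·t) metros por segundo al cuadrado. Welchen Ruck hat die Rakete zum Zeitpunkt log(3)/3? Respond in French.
Pour résoudre ceci, nous devons prendre 1 dérivée de notre équation de l'accélération a(t) = 9·exp(-3·t). En dérivant l'accélération, nous obtenons le jerk: j(t) = -27·exp(-3·t). En utilisant j(t) = -27·exp(-3·t) et en substituant t = log(3)/3, nous trouvons j = -9.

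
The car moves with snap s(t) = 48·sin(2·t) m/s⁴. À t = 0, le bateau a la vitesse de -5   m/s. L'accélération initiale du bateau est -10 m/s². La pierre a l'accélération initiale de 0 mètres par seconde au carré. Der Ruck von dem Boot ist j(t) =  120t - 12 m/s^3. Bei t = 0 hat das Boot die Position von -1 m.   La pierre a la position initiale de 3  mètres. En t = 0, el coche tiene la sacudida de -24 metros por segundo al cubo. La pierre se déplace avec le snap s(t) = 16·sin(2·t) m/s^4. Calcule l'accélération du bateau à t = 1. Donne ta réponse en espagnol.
Debemos encontrar la integral de nuestra ecuación de la sacudida j(t) = 120·t - 12 1 vez. Integrando la sacudida y usando la condición inicial a(0) = -10, obtenemos a(t) = 60·t^2 - 12·t - 10. De la ecuación de la aceleración a(t) = 60·t^2 - 12·t - 10, sustituimos t = 1 para obtener a = 38.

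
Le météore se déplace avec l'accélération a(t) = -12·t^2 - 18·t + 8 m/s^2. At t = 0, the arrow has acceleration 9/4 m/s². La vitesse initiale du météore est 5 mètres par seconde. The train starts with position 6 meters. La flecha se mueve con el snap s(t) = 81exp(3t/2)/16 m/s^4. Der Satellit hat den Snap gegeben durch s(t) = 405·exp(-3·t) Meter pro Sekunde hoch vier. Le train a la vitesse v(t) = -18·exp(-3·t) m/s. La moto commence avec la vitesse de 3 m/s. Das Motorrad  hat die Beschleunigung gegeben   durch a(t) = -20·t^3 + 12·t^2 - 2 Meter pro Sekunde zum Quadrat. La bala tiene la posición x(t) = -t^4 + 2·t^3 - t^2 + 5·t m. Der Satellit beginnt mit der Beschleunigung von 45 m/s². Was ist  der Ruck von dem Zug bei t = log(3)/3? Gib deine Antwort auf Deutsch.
Um dies zu lösen, müssen wir 2 Ableitungen unserer Gleichung für die Geschwindigkeit v(t) = -18·exp(-3·t) nehmen. Die Ableitung von der Geschwindigkeit ergibt die Beschleunigung: a(t) = 54·exp(-3·t). Die Ableitung von der Beschleunigung ergibt den Ruck: j(t) = -162·exp(-3·t). Mit j(t) = -162·exp(-3·t) und Einsetzen von t = log(3)/3, finden wir j = -54.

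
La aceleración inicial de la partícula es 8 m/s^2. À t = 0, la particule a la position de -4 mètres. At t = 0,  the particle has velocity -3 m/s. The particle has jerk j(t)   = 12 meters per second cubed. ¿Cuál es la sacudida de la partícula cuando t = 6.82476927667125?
De la ecuación de la sacudida j(t) = 12, sustituimos t = 6.82476927667125 para obtener j = 12.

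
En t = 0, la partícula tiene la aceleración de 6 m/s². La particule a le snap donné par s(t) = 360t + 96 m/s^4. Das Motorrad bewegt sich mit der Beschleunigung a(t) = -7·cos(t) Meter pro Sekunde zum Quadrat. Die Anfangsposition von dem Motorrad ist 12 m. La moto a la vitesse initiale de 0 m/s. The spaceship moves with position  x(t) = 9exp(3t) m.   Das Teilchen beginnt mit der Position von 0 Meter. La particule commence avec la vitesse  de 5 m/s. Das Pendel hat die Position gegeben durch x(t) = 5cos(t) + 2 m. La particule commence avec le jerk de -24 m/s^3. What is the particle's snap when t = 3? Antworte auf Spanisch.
De la ecuación del snap s(t) = 360·t + 96, sustituimos t = 3 para obtener s = 1176.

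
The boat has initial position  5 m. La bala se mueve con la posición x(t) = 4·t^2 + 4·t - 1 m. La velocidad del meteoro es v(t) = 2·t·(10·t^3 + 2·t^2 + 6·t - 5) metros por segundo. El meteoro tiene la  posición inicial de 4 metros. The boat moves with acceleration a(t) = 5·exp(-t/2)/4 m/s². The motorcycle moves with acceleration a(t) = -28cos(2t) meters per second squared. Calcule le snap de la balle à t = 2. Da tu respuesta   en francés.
En partant de la position x(t) = 4·t^2 + 4·t - 1, nous prenons 4 dérivées. En dérivant la position, nous obtenons la vitesse: v(t) = 8·t + 4. La dérivée de la vitesse donne l'accélération: a(t) = 8. La dérivée de l'accélération donne le jerk: j(t) = 0. La dérivée du jerk donne le snap: s(t) = 0. De l'équation du snap s(t) = 0, nous substituons t = 2 pour obtenir s = 0.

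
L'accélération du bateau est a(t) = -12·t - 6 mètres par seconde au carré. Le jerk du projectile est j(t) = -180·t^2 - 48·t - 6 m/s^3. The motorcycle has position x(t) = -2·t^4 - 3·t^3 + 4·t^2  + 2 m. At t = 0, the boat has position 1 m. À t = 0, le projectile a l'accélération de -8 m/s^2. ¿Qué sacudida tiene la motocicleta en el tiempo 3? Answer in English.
Starting from position x(t) = -2·t^4 - 3·t^3 + 4·t^2 + 2, we take 3 derivatives. The derivative of position gives velocity: v(t) = -8·t^3 - 9·t^2 + 8·t. Taking d/dt of v(t), we find a(t) = -24·t^2 - 18·t + 8. Taking d/dt of a(t), we find j(t) = -48·t - 18. We have jerk j(t) = -48·t - 18. Substituting t = 3: j(3) = -162.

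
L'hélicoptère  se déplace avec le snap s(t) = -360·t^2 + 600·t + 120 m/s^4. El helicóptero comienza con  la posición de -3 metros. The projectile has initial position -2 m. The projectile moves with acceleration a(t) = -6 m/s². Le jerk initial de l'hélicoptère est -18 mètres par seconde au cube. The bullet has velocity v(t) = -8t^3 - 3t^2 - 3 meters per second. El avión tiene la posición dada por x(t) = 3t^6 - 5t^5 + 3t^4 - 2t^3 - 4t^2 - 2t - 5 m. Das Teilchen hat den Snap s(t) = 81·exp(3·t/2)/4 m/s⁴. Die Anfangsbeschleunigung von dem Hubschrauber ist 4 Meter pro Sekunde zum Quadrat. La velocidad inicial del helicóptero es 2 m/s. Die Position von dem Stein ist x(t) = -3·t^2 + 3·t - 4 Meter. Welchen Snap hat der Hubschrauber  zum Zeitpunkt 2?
Wir haben den Snap s(t) = -360·t^2 + 600·t + 120. Durch Einsetzen von t = 2: s(2) = -120.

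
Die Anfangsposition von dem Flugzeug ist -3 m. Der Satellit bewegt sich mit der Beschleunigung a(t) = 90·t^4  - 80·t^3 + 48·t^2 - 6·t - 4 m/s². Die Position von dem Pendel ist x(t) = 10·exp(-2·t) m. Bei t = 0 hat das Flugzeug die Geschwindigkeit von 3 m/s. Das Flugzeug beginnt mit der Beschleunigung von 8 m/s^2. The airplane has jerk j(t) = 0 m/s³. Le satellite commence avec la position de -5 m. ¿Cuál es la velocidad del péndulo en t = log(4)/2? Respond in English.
We must differentiate our position equation x(t) = 10·exp(-2·t) 1 time. The derivative of position gives velocity: v(t) = -20·exp(-2·t). Using v(t) = -20·exp(-2·t) and substituting t = log(4)/2, we find v = -5.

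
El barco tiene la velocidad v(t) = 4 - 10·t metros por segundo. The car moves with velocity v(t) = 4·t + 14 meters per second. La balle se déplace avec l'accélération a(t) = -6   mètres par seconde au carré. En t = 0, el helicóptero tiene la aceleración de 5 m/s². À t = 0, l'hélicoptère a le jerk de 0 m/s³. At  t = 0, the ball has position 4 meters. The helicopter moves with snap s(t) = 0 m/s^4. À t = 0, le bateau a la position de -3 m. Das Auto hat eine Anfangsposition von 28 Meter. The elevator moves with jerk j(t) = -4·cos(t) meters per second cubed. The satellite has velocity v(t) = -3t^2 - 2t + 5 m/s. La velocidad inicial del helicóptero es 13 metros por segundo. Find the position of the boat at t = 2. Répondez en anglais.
To find the answer, we compute 1 antiderivative of v(t) = 4 - 10·t. The integral of velocity is position. Using x(0) = -3, we get x(t) = -5·t^2 + 4·t - 3. Using x(t) = -5·t^2 + 4·t - 3 and substituting t = 2, we find x = -15.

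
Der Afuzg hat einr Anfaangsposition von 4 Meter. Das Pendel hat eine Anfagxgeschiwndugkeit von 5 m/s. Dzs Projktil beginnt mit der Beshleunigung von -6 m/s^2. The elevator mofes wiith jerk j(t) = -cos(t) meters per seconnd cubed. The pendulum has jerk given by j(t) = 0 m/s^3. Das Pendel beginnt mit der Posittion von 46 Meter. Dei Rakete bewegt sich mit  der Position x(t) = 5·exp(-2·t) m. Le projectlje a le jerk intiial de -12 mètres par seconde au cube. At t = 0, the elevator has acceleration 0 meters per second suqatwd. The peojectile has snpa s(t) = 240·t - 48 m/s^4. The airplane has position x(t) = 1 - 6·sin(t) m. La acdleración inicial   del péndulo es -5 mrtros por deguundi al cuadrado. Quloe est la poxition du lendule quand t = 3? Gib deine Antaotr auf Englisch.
We must find the antiderivative of our jerk equation j(t) = 0 3 times. Taking ∫j(t)dt and applying a(0) = -5, we find a(t) = -5. The antiderivative of acceleration is velocity. Using v(0) = 5, we get v(t) = 5 - 5·t. Integrating velocity and using the initial condition x(0) = 46, we get x(t) = -5·t^2/2 + 5·t + 46. From the given position equation x(t) = -5·t^2/2 + 5·t + 46, we substitute t = 3 to get x = 77/2.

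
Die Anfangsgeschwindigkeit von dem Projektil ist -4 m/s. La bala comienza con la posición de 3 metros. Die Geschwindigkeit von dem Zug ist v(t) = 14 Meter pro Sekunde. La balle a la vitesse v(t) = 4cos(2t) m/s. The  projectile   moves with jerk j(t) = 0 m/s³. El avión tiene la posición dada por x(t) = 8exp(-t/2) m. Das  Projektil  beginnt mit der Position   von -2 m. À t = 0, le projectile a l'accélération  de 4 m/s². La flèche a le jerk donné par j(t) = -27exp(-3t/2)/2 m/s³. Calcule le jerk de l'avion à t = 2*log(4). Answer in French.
Pour résoudre ceci, nous devons prendre 3 dérivées de notre équation de la position x(t) = 8·exp(-t/2). La dérivée de la position donne la vitesse: v(t) = -4·exp(-t/2). La dérivée de la vitesse donne l'accélération: a(t) = 2·exp(-t/2). La dérivée de l'accélération donne le jerk: j(t) = -exp(-t/2). En utilisant j(t) = -exp(-t/2) et en substituant t = 2*log(4), nous trouvons j = -1/4.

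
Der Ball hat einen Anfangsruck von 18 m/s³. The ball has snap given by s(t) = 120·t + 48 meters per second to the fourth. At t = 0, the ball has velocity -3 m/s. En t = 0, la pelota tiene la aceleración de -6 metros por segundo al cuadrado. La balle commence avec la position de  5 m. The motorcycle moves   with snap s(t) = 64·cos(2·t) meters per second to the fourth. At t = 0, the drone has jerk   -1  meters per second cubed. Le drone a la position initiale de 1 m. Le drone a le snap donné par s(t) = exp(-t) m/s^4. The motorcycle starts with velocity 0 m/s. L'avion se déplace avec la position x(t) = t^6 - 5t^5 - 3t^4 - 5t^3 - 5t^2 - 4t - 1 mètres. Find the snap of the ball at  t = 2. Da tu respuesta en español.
Usando s(t) = 120·t + 48 y sustituyendo t = 2, encontramos s = 288.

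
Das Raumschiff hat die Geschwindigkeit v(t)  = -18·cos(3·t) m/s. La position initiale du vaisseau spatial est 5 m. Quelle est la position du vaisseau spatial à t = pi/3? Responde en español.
Necesitamos integrar nuestra ecuación de la velocidad v(t) = -18·cos(3·t) 1 vez. Integrando la velocidad y usando la condición inicial x(0) = 5, obtenemos x(t) = 5 - 6·sin(3·t). Usando x(t) = 5 - 6·sin(3·t) y sustituyendo t = pi/3, encontramos x = 5.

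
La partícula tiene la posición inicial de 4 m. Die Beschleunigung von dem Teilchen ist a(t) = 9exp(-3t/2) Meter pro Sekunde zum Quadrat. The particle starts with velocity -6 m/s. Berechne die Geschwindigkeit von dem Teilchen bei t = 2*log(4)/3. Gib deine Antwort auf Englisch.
To find the answer, we compute 1 integral of a(t) = 9·exp(-3·t/2). Finding the integral of a(t) and using v(0) = -6: v(t) = -6·exp(-3·t/2). We have velocity v(t) = -6·exp(-3·t/2). Substituting t = 2*log(4)/3: v(2*log(4)/3) = -3/2.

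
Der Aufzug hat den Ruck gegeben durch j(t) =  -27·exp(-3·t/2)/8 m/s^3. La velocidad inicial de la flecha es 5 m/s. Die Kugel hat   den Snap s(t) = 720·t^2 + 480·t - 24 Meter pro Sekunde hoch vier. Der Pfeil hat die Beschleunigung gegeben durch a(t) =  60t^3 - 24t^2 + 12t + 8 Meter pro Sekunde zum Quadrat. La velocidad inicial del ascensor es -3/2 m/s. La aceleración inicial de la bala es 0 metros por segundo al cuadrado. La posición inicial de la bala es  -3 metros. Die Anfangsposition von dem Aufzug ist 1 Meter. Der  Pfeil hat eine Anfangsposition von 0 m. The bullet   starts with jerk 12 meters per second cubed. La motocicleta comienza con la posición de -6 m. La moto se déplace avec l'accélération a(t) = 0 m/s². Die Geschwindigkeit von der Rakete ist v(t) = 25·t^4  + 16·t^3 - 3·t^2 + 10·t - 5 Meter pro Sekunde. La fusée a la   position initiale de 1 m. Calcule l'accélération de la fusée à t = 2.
Nous devons dériver notre équation de la vitesse v(t) = 25·t^4 + 16·t^3 - 3·t^2 + 10·t - 5 1 fois. En dérivant la vitesse, nous obtenons l'accélération: a(t) = 100·t^3 + 48·t^2 - 6·t + 10. De l'équation de l'accélération a(t) = 100·t^3 + 48·t^2 - 6·t + 10, nous substituons t = 2 pour obtenir a = 990.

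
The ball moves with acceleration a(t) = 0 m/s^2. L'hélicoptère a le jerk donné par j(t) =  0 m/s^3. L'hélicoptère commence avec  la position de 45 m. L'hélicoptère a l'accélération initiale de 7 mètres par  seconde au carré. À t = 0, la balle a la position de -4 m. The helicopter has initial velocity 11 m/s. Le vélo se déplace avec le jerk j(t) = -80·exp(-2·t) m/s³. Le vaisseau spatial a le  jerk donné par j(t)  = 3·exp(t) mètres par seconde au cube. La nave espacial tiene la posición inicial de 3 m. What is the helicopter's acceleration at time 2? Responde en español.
Para resolver esto, necesitamos tomar 1 integral de nuestra ecuación de la sacudida j(t) = 0. Tomando ∫j(t)dt y aplicando a(0) = 7, encontramos a(t) = 7. Usando a(t) = 7 y sustituyendo t = 2, encontramos a = 7.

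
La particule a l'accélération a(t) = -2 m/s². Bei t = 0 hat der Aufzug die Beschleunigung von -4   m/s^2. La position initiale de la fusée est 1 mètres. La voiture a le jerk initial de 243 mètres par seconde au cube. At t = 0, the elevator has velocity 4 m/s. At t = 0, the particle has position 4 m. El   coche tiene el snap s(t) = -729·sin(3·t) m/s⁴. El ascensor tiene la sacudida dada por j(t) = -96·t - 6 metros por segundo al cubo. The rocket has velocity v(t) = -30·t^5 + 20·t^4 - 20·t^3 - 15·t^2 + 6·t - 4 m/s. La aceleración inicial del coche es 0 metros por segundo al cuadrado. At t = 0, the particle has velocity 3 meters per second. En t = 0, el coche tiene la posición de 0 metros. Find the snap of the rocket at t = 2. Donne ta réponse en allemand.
Um dies zu lösen, müssen wir 3 Ableitungen unserer Gleichung für die Geschwindigkeit v(t) = -30·t^5 + 20·t^4 - 20·t^3 - 15·t^2 + 6·t - 4 nehmen. Mit d/dt von v(t) finden wir a(t) = -150·t^4 + 80·t^3 - 60·t^2 - 30·t + 6. Die Ableitung von der Beschleunigung ergibt den Ruck: j(t) = -600·t^3 + 240·t^2 - 120·t - 30. Mit d/dt von j(t) finden wir s(t) = -1800·t^2 + 480·t - 120. Wir haben den Snap s(t) = -1800·t^2 + 480·t - 120. Durch Einsetzen von t = 2: s(2) = -6360.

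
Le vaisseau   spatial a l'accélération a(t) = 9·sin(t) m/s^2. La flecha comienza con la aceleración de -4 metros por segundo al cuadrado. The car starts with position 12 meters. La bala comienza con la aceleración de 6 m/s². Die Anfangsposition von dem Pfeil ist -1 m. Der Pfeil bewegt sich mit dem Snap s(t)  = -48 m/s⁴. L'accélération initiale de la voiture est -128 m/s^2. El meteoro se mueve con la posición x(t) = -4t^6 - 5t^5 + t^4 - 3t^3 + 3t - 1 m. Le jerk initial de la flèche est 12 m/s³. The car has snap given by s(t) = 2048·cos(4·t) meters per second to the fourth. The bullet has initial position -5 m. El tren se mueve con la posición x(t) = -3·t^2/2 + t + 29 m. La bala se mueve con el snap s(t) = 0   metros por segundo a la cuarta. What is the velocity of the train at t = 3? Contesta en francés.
Nous devons dériver notre équation de la position x(t) = -3·t^2/2 + t + 29 1 fois. En dérivant la position, nous obtenons la vitesse: v(t) = 1 - 3·t. De l'équation de la vitesse v(t) = 1 - 3·t, nous substituons t = 3 pour obtenir v = -8.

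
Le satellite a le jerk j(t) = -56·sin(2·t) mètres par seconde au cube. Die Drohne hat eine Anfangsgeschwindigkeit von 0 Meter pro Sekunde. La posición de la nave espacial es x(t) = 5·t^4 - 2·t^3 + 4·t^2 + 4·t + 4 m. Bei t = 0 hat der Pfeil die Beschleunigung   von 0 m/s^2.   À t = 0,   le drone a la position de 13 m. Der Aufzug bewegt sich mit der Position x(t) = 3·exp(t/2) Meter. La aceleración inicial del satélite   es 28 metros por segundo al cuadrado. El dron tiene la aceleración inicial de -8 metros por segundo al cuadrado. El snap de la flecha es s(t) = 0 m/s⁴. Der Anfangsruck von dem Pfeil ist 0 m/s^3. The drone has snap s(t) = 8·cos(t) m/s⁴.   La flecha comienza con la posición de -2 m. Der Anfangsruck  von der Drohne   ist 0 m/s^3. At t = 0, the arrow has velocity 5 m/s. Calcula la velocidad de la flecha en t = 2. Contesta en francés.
Nous devons trouver la primitive de notre équation du snap s(t) = 0 3 fois. L'intégrale du snap, avec j(0) = 0, donne le jerk: j(t) = 0. L'intégrale du jerk est l'accélération. En utilisant a(0) = 0, nous obtenons a(t) = 0. En intégrant l'accélération et en utilisant la condition initiale v(0) = 5, nous obtenons v(t) = 5. Nous avons la vitesse v(t) = 5. En substituant t = 2: v(2) = 5.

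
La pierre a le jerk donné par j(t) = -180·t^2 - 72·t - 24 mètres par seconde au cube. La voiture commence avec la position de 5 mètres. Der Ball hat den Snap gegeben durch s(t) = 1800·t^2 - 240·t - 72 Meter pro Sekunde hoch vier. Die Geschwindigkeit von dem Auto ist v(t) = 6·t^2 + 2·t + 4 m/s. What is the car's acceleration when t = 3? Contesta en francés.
En partant de la vitesse v(t) = 6·t^2 + 2·t + 4, nous prenons 1 dérivée. La dérivée de la vitesse donne l'accélération: a(t) = 12·t + 2. Nous avons l'accélération a(t) = 12·t + 2. En substituant t = 3: a(3) = 38.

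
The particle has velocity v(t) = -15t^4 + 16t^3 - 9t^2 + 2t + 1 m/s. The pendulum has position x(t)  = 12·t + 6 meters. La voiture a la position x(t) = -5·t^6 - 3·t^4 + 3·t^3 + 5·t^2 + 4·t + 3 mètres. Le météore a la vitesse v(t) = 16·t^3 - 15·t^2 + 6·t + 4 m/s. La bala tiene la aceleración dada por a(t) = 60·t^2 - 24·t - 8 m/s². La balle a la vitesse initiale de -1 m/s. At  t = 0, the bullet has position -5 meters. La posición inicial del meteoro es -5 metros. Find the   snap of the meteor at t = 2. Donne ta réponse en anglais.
We must differentiate our velocity equation v(t) = 16·t^3 - 15·t^2 + 6·t + 4 3 times. The derivative of velocity gives acceleration: a(t) = 48·t^2 - 30·t + 6. Taking d/dt of a(t), we find j(t) = 96·t - 30. Differentiating jerk, we get snap: s(t) = 96. Using s(t) = 96 and substituting t = 2, we find s = 96.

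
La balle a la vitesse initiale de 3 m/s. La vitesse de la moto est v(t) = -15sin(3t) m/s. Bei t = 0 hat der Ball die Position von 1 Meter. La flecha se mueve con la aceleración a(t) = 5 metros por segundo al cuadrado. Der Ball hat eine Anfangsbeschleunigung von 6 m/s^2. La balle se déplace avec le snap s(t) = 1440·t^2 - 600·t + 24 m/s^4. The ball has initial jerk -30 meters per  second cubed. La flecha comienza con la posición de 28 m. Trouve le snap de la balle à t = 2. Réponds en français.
Nous avons le snap s(t) = 1440·t^2 - 600·t + 24. En substituant t = 2: s(2) = 4584.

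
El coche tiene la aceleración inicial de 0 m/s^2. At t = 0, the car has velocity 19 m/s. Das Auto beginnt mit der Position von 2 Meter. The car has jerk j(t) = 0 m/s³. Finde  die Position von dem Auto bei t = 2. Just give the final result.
Die Antwort ist 40.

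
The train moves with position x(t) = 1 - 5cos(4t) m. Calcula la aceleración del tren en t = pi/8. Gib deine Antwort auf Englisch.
Starting from position x(t) = 1 - 5·cos(4·t), we take 2 derivatives. Differentiating position, we get velocity: v(t) = 20·sin(4·t). The derivative of velocity gives acceleration: a(t) = 80·cos(4·t). We have acceleration a(t) = 80·cos(4·t). Substituting t = pi/8: a(pi/8) = 0.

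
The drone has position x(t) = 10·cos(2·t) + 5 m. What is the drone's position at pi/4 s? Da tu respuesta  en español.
De la ecuación de la posición x(t) = 10·cos(2·t) + 5, sustituimos t = pi/4 para obtener x = 5.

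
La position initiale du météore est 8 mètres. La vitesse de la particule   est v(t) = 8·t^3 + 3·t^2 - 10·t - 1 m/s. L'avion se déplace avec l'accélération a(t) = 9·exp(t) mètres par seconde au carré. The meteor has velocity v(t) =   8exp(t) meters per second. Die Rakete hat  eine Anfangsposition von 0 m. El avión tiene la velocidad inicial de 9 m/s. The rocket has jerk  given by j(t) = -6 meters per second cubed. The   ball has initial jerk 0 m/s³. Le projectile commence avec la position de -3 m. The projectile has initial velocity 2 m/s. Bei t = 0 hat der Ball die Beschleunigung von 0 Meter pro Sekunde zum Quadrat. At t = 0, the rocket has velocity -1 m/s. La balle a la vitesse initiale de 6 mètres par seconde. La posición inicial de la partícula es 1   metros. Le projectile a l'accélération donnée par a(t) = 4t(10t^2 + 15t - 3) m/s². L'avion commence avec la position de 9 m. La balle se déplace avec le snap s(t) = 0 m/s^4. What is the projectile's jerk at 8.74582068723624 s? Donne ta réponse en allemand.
Um dies zu lösen, müssen wir 1 Ableitung unserer Gleichung für die Beschleunigung a(t) = 4·t·(10·t^2 + 15·t - 3) nehmen. Mit d/dt von a(t) finden wir j(t) = 40·t^2 + 4·t·(20·t + 15) + 60·t - 12. Wir haben den Ruck j(t) = 40·t^2 + 4·t·(20·t + 15) + 60·t - 12. Durch Einsetzen von t = 8.74582068723624: j(8.74582068723624) = 10216.2240216631.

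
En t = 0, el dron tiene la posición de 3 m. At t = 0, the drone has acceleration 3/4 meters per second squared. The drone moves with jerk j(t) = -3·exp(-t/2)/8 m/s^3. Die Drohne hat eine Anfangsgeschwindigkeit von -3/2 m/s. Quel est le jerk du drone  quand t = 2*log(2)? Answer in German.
Aus der Gleichung für den Ruck j(t) = -3·exp(-t/2)/8, setzen wir t = 2*log(2) ein und erhalten j = -3/16.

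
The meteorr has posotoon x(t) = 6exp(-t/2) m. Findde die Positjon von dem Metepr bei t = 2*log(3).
Wir haben die Position x(t) = 6·exp(-t/2). Durch Einsetzen von t = 2*log(3): x(2*log(3)) = 2.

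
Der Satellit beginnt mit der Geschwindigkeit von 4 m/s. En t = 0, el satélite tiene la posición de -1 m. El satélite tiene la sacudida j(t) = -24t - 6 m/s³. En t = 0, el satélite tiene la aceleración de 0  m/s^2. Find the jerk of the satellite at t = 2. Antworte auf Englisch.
From the given jerk equation j(t) = -24·t - 6, we substitute t = 2 to get j = -54.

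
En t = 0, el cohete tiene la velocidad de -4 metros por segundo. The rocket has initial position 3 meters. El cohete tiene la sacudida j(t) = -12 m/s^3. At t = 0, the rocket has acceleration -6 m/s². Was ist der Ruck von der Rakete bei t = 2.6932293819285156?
Aus der Gleichung für den Ruck j(t) = -12, setzen wir t = 2.6932293819285156 ein und erhalten j = -12.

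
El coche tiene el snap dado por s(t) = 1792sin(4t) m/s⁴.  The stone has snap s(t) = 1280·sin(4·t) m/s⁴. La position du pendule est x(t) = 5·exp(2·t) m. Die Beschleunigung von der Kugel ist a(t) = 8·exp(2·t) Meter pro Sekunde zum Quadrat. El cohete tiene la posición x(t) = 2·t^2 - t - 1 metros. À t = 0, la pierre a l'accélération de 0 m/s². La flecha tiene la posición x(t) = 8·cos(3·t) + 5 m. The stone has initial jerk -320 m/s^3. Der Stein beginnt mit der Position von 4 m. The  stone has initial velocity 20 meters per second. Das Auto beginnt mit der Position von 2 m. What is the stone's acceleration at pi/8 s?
We must find the integral of our snap equation s(t) = 1280·sin(4·t) 2 times. Integrating snap and using the initial condition j(0) = -320, we get j(t) = -320·cos(4·t). The integral of jerk is acceleration. Using a(0) = 0, we get a(t) = -80·sin(4·t). From the given acceleration equation a(t) = -80·sin(4·t), we substitute t = pi/8 to get a = -80.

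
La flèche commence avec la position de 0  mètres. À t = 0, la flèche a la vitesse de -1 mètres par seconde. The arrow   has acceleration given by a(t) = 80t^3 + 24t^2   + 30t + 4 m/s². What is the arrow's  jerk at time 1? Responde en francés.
Pour résoudre ceci, nous devons prendre 1 dérivée de notre équation de l'accélération a(t) = 80·t^3 + 24·t^2 + 30·t + 4. La dérivée de l'accélération donne le jerk: j(t) = 240·t^2 + 48·t + 30. Nous avons le jerk j(t) = 240·t^2 + 48·t + 30. En substituant t = 1: j(1) = 318.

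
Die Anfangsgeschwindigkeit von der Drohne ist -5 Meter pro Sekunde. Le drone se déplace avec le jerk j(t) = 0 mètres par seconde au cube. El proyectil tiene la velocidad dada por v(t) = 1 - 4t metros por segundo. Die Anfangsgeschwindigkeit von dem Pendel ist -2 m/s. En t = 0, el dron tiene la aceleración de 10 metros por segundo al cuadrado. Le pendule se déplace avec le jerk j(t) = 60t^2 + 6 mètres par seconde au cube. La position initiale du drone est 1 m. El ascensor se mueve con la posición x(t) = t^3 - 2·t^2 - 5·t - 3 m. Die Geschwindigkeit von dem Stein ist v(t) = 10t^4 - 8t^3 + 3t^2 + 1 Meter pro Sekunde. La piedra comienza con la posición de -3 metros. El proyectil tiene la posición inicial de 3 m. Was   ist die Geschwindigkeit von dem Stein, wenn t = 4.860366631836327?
Wir haben die Geschwindigkeit v(t) = 10·t^4 - 8·t^3 + 3·t^2 + 1. Durch Einsetzen von t = 4.860366631836327: v(4.860366631836327) = 4733.87027223697.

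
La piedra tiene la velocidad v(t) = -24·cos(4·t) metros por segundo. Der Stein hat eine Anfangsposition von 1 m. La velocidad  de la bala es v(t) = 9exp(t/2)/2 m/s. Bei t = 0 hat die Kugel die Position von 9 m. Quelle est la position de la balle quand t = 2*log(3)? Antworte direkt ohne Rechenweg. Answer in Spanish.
La posición en t = 2*log(3) es x = 27.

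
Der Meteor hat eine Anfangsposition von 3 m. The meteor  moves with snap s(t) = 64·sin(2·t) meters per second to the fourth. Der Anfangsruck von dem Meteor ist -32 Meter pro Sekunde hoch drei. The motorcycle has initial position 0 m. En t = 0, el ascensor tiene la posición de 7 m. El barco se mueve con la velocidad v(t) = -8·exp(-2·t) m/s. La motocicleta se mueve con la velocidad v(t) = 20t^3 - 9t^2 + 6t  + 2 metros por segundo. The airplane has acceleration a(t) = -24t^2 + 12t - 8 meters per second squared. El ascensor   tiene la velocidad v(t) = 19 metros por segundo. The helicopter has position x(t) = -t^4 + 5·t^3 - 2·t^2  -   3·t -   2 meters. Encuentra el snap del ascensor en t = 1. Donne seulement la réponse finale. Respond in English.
s(1) = 0.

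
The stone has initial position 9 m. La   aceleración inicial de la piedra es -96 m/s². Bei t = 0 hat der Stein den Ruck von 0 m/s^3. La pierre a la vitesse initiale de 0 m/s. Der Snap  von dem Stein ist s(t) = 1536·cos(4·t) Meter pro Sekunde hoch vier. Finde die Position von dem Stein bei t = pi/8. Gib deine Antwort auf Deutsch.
Ausgehend von dem Snap s(t) = 1536·cos(4·t), nehmen wir 4 Stammfunktionen. Das Integral von dem Snap, mit j(0) = 0, ergibt den Ruck: j(t) = 384·sin(4·t). Die Stammfunktion von dem Ruck, mit a(0) = -96, ergibt die Beschleunigung: a(t) = -96·cos(4·t). Durch Integration von der Beschleunigung und Verwendung der Anfangsbedingung v(0) = 0, erhalten wir v(t) = -24·sin(4·t). Die Stammfunktion von der Geschwindigkeit, mit x(0) = 9, ergibt die Position: x(t) = 6·cos(4·t) + 3. Wir haben die Position x(t) = 6·cos(4·t) + 3. Durch Einsetzen von t = pi/8: x(pi/8) = 3.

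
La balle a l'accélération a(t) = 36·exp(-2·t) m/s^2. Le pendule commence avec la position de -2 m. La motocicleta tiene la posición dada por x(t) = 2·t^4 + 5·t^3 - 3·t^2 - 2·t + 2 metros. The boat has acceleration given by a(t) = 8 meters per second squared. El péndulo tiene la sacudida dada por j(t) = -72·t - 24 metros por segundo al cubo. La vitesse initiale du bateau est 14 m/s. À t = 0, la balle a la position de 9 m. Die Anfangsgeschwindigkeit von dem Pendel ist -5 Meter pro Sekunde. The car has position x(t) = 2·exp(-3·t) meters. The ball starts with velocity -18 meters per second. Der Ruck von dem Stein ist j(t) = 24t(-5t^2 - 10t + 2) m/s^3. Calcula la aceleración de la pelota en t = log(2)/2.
De la ecuación de la aceleración a(t) = 36·exp(-2·t), sustituimos t = log(2)/2 para obtener a = 18.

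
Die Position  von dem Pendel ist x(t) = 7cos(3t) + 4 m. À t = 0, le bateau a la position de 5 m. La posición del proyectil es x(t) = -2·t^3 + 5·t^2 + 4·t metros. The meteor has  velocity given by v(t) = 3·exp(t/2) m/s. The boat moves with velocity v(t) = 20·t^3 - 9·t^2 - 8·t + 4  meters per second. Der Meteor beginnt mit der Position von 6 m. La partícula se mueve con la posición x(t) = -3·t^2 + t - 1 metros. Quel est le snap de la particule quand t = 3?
Nous devons dériver notre équation de la position x(t) = -3·t^2 + t - 1 4 fois. En dérivant la position, nous obtenons la vitesse: v(t) = 1 - 6·t. En dérivant la vitesse, nous obtenons l'accélération: a(t) = -6. En prenant d/dt de a(t), nous trouvons j(t) = 0. En prenant d/dt de j(t), nous trouvons s(t) = 0. Nous avons le snap s(t) = 0. En substituant t = 3: s(3) = 0.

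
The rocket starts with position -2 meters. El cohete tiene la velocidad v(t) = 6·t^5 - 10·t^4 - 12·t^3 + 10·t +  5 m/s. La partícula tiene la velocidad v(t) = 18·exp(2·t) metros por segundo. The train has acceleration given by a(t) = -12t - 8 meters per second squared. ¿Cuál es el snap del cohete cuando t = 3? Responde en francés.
Pour résoudre ceci, nous devons prendre 3 dérivées de notre équation de la vitesse v(t) = 6·t^5 - 10·t^4 - 12·t^3 + 10·t + 5. En dérivant la vitesse, nous obtenons l'accélération: a(t) = 30·t^4 - 40·t^3 - 36·t^2 + 10. La dérivée de l'accélération donne le jerk: j(t) = 120·t^3 - 120·t^2 - 72·t. La dérivée du jerk donne le snap: s(t) = 360·t^2 - 240·t - 72. En utilisant s(t) = 360·t^2 - 240·t - 72 et en substituant t = 3, nous trouvons s = 2448.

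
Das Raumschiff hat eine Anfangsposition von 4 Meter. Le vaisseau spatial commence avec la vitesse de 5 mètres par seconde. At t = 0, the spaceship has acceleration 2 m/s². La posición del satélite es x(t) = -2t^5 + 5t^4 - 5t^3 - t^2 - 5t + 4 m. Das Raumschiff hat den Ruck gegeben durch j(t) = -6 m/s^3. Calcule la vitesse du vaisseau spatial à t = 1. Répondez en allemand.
Wir müssen unsere Gleichung für den Ruck j(t) = -6 2-mal integrieren. Mit ∫j(t)dt und Anwendung von a(0) = 2, finden wir a(t) = 2 - 6·t. Durch Integration von der Beschleunigung und Verwendung der Anfangsbedingung v(0) = 5, erhalten wir v(t) = -3·t^2 + 2·t + 5. Aus der Gleichung für die Geschwindigkeit v(t) = -3·t^2 + 2·t + 5, setzen wir t = 1 ein und erhalten v = 4.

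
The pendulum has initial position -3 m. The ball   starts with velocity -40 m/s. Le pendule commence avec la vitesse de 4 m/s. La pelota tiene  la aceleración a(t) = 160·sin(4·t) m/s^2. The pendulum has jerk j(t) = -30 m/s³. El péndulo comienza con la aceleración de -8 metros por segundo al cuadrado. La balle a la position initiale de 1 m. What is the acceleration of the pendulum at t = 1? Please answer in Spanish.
Partiendo de la sacudida j(t) = -30, tomamos 1 antiderivada. Tomando ∫j(t)dt y aplicando a(0) = -8, encontramos a(t) = -30·t - 8. Tenemos la aceleración a(t) = -30·t - 8. Sustituyendo t = 1: a(1) = -38.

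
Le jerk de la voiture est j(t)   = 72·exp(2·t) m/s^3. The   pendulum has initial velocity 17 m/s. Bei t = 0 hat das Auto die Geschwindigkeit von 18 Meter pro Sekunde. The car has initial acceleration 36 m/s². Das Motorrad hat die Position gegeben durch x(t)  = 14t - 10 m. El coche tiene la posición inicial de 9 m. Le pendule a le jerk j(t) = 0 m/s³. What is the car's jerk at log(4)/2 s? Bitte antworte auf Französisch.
Nous avons le jerk j(t) = 72·exp(2·t). En substituant t = log(4)/2: j(log(4)/2) = 288.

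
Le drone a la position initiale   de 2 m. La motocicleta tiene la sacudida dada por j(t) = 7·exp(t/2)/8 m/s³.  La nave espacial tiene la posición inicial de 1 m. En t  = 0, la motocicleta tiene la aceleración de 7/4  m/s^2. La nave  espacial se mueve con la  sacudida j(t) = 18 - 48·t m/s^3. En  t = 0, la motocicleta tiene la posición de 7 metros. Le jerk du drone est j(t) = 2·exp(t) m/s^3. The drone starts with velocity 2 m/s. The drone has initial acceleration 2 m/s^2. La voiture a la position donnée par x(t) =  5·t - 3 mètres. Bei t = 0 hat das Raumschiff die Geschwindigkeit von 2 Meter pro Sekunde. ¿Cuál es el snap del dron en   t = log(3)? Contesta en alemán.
Um dies zu lösen, müssen wir 1 Ableitung unserer Gleichung für den Ruck j(t) = 2·exp(t) nehmen. Die Ableitung von dem Ruck ergibt den Snap: s(t) = 2·exp(t). Aus der Gleichung für den Snap s(t) = 2·exp(t), setzen wir t = log(3) ein und erhalten s = 6.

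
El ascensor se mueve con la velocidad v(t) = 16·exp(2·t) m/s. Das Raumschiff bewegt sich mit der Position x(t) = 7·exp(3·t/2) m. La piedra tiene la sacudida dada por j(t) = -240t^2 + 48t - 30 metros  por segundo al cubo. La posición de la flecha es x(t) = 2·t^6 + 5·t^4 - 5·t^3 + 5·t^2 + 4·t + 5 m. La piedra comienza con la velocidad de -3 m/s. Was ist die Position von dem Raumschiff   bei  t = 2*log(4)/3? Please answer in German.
Wir haben die Position x(t) = 7·exp(3·t/2). Durch Einsetzen von t = 2*log(4)/3: x(2*log(4)/3) = 28.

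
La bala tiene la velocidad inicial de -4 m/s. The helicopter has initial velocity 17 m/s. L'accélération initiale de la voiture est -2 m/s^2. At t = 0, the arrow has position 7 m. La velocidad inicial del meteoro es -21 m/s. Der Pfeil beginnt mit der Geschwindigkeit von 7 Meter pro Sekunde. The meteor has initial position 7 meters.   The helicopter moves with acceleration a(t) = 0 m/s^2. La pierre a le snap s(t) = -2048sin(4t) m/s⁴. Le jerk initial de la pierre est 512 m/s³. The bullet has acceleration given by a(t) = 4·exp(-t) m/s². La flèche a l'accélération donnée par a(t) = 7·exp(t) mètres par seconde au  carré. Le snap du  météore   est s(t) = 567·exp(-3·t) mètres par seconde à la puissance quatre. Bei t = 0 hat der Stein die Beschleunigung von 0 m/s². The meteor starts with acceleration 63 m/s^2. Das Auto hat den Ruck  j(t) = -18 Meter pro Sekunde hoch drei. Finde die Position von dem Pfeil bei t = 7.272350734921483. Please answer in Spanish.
Debemos encontrar la antiderivada de nuestra ecuación de la aceleración a(t) = 7·exp(t) 2 veces. Tomando ∫a(t)dt y aplicando v(0) = 7, encontramos v(t) = 7·exp(t). La antiderivada de la velocidad es la posición. Usando x(0) = 7, obtenemos x(t) = 7·exp(t). De la ecuación de la posición x(t) = 7·exp(t), sustituimos t = 7.272350734921483 para obtener x = 10079.5196223494.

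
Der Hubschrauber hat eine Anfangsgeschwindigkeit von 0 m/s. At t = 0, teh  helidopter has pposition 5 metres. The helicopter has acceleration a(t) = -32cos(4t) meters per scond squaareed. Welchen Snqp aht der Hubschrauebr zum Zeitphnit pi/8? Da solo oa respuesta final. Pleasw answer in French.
s(pi/8) = 0.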